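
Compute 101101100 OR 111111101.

OR: 1 when either bit is 1
  101101100
| 111111101
-----------
  111111101
Decimal: 364 | 509 = 509



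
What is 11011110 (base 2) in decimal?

Sum of powers of 2 for each 1-bit:
2^1 + 2^2 + 2^3 + 2^4 + 2^6 + 2^7
= 2 + 4 + 8 + 16 + 64 + 128
= 222



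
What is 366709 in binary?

Using repeated division by 2:
366709 ÷ 2 = 183354 remainder 1
183354 ÷ 2 = 91677 remainder 0
91677 ÷ 2 = 45838 remainder 1
45838 ÷ 2 = 22919 remainder 0
22919 ÷ 2 = 11459 remainder 1
11459 ÷ 2 = 5729 remainder 1
5729 ÷ 2 = 2864 remainder 1
2864 ÷ 2 = 1432 remainder 0
1432 ÷ 2 = 716 remainder 0
716 ÷ 2 = 358 remainder 0
358 ÷ 2 = 179 remainder 0
179 ÷ 2 = 89 remainder 1
89 ÷ 2 = 44 remainder 1
44 ÷ 2 = 22 remainder 0
22 ÷ 2 = 11 remainder 0
11 ÷ 2 = 5 remainder 1
5 ÷ 2 = 2 remainder 1
2 ÷ 2 = 1 remainder 0
1 ÷ 2 = 0 remainder 1
Reading remainders bottom to top: 1011001100001110101



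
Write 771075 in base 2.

Using repeated division by 2:
771075 ÷ 2 = 385537 remainder 1
385537 ÷ 2 = 192768 remainder 1
192768 ÷ 2 = 96384 remainder 0
96384 ÷ 2 = 48192 remainder 0
48192 ÷ 2 = 24096 remainder 0
24096 ÷ 2 = 12048 remainder 0
12048 ÷ 2 = 6024 remainder 0
6024 ÷ 2 = 3012 remainder 0
3012 ÷ 2 = 1506 remainder 0
1506 ÷ 2 = 753 remainder 0
753 ÷ 2 = 376 remainder 1
376 ÷ 2 = 188 remainder 0
188 ÷ 2 = 94 remainder 0
94 ÷ 2 = 47 remainder 0
47 ÷ 2 = 23 remainder 1
23 ÷ 2 = 11 remainder 1
11 ÷ 2 = 5 remainder 1
5 ÷ 2 = 2 remainder 1
2 ÷ 2 = 1 remainder 0
1 ÷ 2 = 0 remainder 1
Reading remainders bottom to top: 10111100010000000011



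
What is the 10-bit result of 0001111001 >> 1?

Original: 0001111001 (decimal 121)
Shift right by 1 position
Drop the 1 low bit; fill with zero on the left
Result: 0000111100 (decimal 60)
Equivalent: 121 >> 1 = 121 ÷ 2^1 = 60



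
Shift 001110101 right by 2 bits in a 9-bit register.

Original: 001110101 (decimal 117)
Shift right by 2 positions
Drop the 2 low bits; fill with zeros on the left
Result: 000011101 (decimal 29)
Equivalent: 117 >> 2 = 117 ÷ 2^2 = 29



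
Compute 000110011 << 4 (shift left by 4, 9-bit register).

Original: 000110011 (decimal 51)
Shift left by 4 positions
Append 4 zeros on the right and drop the 4 high bits that overflow the 9-bit width
Result: 100110000 (decimal 304)
Equivalent: 51 << 4 = 51 × 2^4 = 816, truncated to 9 bits = 304



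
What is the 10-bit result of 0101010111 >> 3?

Original: 0101010111 (decimal 343)
Shift right by 3 positions
Drop the 3 low bits; fill with zeros on the left
Result: 0000101010 (decimal 42)
Equivalent: 343 >> 3 = 343 ÷ 2^3 = 42



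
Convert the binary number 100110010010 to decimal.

Sum of powers of 2 for each 1-bit:
2^1 + 2^4 + 2^7 + 2^8 + 2^11
= 2 + 16 + 128 + 256 + 2048
= 2450



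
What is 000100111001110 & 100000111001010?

AND: 1 only when both bits are 1
  000100111001110
& 100000111001010
-----------------
  000000111001010
Decimal: 2510 & 16842 = 458



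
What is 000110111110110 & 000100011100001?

AND: 1 only when both bits are 1
  000110111110110
& 000100011100001
-----------------
  000100011100000
Decimal: 3574 & 2273 = 2272



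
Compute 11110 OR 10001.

OR: 1 when either bit is 1
  11110
| 10001
-------
  11111
Decimal: 30 | 17 = 31



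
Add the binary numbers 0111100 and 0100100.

Add column by column from the right: bit + bit + carry-in; write the sum mod 2, carry 1 when the sum is 2 or 3.
carry:  1111000
        0111100
+       0100100
---------------
       01100000
(the carry out of the leftmost column, 0, becomes the leading bit)
Decimal check:
  0111100 = 32 + 16 + 8 + 4 = 60
  0100100 = 32 + 4 = 36
  60 + 36 = 96, and 01100000 = 64 + 32 = 96 ✓



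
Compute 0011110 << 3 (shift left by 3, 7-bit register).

Original: 0011110 (decimal 30)
Shift left by 3 positions
Append 3 zeros on the right and drop the 3 high bits that overflow the 7-bit width
Result: 1110000 (decimal 112)
Equivalent: 30 << 3 = 30 × 2^3 = 240, truncated to 7 bits = 112



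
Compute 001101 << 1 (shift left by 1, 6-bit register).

Original: 001101 (decimal 13)
Shift left by 1 position
Append 1 zero on the right
Result: 011010 (decimal 26)
Equivalent: 13 << 1 = 13 × 2^1 = 26



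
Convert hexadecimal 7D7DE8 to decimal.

Expand by place value (powers of 16):
Digit values: D = 13, E = 14
7D7DE8 = 7 × 16^5 + 13 × 16^4 + 7 × 16^3 + 13 × 16^2 + 14 × 16^1 + 8 × 16^0
= 7 × 1048576 + 13 × 65536 + 7 × 4096 + 13 × 256 + 14 × 16 + 8 × 1
= 7340032 + 851968 + 28672 + 3328 + 224 + 8
= 8224232



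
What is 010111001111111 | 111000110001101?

OR: 1 when either bit is 1
  010111001111111
| 111000110001101
-----------------
  111111111111111
Decimal: 11903 | 29069 = 32767



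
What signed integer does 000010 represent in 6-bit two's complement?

Binary: 000010
Sign bit: 0 (non-negative)
Read directly as an unsigned value:
000010 = 2
Value: 2



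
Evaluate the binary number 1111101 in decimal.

Sum of powers of 2 for each 1-bit:
2^0 + 2^2 + 2^3 + 2^4 + 2^5 + 2^6
= 1 + 4 + 8 + 16 + 32 + 64
= 125



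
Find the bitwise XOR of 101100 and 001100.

XOR: 1 when bits differ
  101100
^ 001100
--------
  100000
Decimal: 44 ^ 12 = 32



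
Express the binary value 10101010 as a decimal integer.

Sum of powers of 2 for each 1-bit:
2^1 + 2^3 + 2^5 + 2^7
= 2 + 8 + 32 + 128
= 170



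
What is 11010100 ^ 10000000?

XOR: 1 when bits differ
  11010100
^ 10000000
----------
  01010100
Decimal: 212 ^ 128 = 84



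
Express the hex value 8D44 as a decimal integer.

Expand by place value (powers of 16):
Digit values: D = 13
8D44 = 8 × 16^3 + 13 × 16^2 + 4 × 16^1 + 4 × 16^0
= 8 × 4096 + 13 × 256 + 4 × 16 + 4 × 1
= 32768 + 3328 + 64 + 4
= 36164



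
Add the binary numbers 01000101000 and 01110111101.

Add column by column from the right: bit + bit + carry-in; write the sum mod 2, carry 1 when the sum is 2 or 3.
carry:  10001110000
        01000101000
+       01110111101
-------------------
       010111100101
(the carry out of the leftmost column, 0, becomes the leading bit)
Decimal check:
  01000101000 = 512 + 32 + 8 = 552
  01110111101 = 512 + 256 + 128 + 32 + 16 + 8 + 4 + 1 = 957
  552 + 957 = 1509, and 010111100101 = 1024 + 256 + 128 + 64 + 32 + 4 + 1 = 1509 ✓



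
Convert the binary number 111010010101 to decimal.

Sum of powers of 2 for each 1-bit:
2^0 + 2^2 + 2^4 + 2^7 + 2^9 + 2^10 + 2^11
= 1 + 4 + 16 + 128 + 512 + 1024 + 2048
= 3733



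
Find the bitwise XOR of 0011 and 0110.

XOR: 1 when bits differ
  0011
^ 0110
------
  0101
Decimal: 3 ^ 6 = 5



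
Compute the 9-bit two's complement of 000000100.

Original: 000000100
Step 1 - Invert all bits: 111111011
Step 2 - Add 1: 111111100
Verification: 000000100 + 111111100 = 1000000000; discarding the end carry (carry out of the top bit) leaves the 9-bit value 000000000, as required for x + (-x)



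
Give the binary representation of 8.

Using repeated division by 2:
8 ÷ 2 = 4 remainder 0
4 ÷ 2 = 2 remainder 0
2 ÷ 2 = 1 remainder 0
1 ÷ 2 = 0 remainder 1
Reading remainders bottom to top: 1000



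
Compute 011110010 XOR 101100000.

XOR: 1 when bits differ
  011110010
^ 101100000
-----------
  110010010
Decimal: 242 ^ 352 = 402



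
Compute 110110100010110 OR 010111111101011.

OR: 1 when either bit is 1
  110110100010110
| 010111111101011
-----------------
  110111111111111
Decimal: 27926 | 12267 = 28671



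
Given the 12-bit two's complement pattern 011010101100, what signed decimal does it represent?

Binary: 011010101100
Sign bit: 0 (non-negative)
Read directly as an unsigned value:
011010101100 = 1024 + 512 + 128 + 32 + 8 + 4 = 1708
Value: 1708



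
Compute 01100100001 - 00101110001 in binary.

Method 1 - Direct subtraction (column by column from the right: bit − bit − borrow-in; if negative, add 2 and borrow 1 from the next column):
borrow: 01111100000
        01100100001
-       00101110001
-------------------
        00110110000

Method 2 - Add two's complement:
Two's complement of 00101110001: invert → 11010001110, add 1 → 11010001111
  01100100001
+ 11010001111
-------------
 100110110000  (end carry out of the top bit = 1)
Discarding the end carry: 00110110000
Decimal check:
  01100100001 = 512 + 256 + 32 + 1 = 801
  00101110001 = 256 + 64 + 32 + 16 + 1 = 369
  801 - 369 = 432, and 00110110000 = 256 + 128 + 32 + 16 = 432 ✓



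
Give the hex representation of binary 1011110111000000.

Group into 4-bit nibbles from right:
  1011 = B
  1101 = D
  1100 = C
  0000 = 0
Result: BDC0



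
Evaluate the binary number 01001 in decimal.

Sum of powers of 2 for each 1-bit:
2^0 + 2^3
= 1 + 8
= 9



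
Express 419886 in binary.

Using repeated division by 2:
419886 ÷ 2 = 209943 remainder 0
209943 ÷ 2 = 104971 remainder 1
104971 ÷ 2 = 52485 remainder 1
52485 ÷ 2 = 26242 remainder 1
26242 ÷ 2 = 13121 remainder 0
13121 ÷ 2 = 6560 remainder 1
6560 ÷ 2 = 3280 remainder 0
3280 ÷ 2 = 1640 remainder 0
1640 ÷ 2 = 820 remainder 0
820 ÷ 2 = 410 remainder 0
410 ÷ 2 = 205 remainder 0
205 ÷ 2 = 102 remainder 1
102 ÷ 2 = 51 remainder 0
51 ÷ 2 = 25 remainder 1
25 ÷ 2 = 12 remainder 1
12 ÷ 2 = 6 remainder 0
6 ÷ 2 = 3 remainder 0
3 ÷ 2 = 1 remainder 1
1 ÷ 2 = 0 remainder 1
Reading remainders bottom to top: 1100110100000101110



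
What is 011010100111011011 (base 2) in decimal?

Sum of powers of 2 for each 1-bit:
2^0 + 2^1 + 2^3 + 2^4 + 2^6 + 2^7 + 2^8 + 2^11 + 2^13 + 2^15 + 2^16
= 1 + 2 + 8 + 16 + 64 + 128 + 256 + 2048 + 8192 + 32768 + 65536
= 109019



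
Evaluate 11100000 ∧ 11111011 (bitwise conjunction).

AND: 1 only when both bits are 1
  11100000
& 11111011
----------
  11100000
Decimal: 224 & 251 = 224



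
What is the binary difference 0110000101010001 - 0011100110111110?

Method 1 - Direct subtraction (column by column from the right: bit − bit − borrow-in; if negative, add 2 and borrow 1 from the next column):
borrow: 0111111101111100
        0110000101010001
-       0011100110111110
------------------------
        0010011110010011

Method 2 - Add two's complement:
Two's complement of 0011100110111110: invert → 1100011001000001, add 1 → 1100011001000010
  0110000101010001
+ 1100011001000010
------------------
 10010011110010011  (end carry out of the top bit = 1)
Discarding the end carry: 0010011110010011
Decimal check:
  0110000101010001 = 16384 + 8192 + 256 + 64 + 16 + 1 = 24913
  0011100110111110 = 8192 + 4096 + 2048 + 256 + 128 + 32 + 16 + 8 + 4 + 2 = 14782
  24913 - 14782 = 10131, and 0010011110010011 = 8192 + 1024 + 512 + 256 + 128 + 16 + 2 + 1 = 10131 ✓



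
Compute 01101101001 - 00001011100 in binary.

Method 1 - Direct subtraction (column by column from the right: bit − bit − borrow-in; if negative, add 2 and borrow 1 from the next column):
borrow: 00000111000
        01101101001
-       00001011100
-------------------
        01100001101

Method 2 - Add two's complement:
Two's complement of 00001011100: invert → 11110100011, add 1 → 11110100100
  01101101001
+ 11110100100
-------------
 101100001101  (end carry out of the top bit = 1)
Discarding the end carry: 01100001101
Decimal check:
  01101101001 = 512 + 256 + 64 + 32 + 8 + 1 = 873
  00001011100 = 64 + 16 + 8 + 4 = 92
  873 - 92 = 781, and 01100001101 = 512 + 256 + 8 + 4 + 1 = 781 ✓



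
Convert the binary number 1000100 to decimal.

Sum of powers of 2 for each 1-bit:
2^2 + 2^6
= 4 + 64
= 68



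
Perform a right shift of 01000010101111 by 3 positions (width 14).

Original: 01000010101111 (decimal 4271)
Shift right by 3 positions
Drop the 3 low bits; fill with zeros on the left
Result: 00001000010101 (decimal 533)
Equivalent: 4271 >> 3 = 4271 ÷ 2^3 = 533



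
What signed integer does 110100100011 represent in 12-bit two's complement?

Binary: 110100100011
Sign bit: 1 (negative)
Invert: 001011011100
Add 1:  001011011101
Magnitude: 001011011101 = 512 + 128 + 64 + 16 + 8 + 4 + 1 = 733
Value: -733



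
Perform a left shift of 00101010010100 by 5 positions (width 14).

Original: 00101010010100 (decimal 2708)
Shift left by 5 positions
Append 5 zeros on the right and drop the 5 high bits that overflow the 14-bit width
Result: 01001010000000 (decimal 4736)
Equivalent: 2708 << 5 = 2708 × 2^5 = 86656, truncated to 14 bits = 4736



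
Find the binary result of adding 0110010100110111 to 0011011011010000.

Add column by column from the right: bit + bit + carry-in; write the sum mod 2, carry 1 when the sum is 2 or 3.
carry:  1100111111100000
        0110010100110111
+       0011011011010000
------------------------
       01001110000000111
(the carry out of the leftmost column, 0, becomes the leading bit)
Decimal check:
  0110010100110111 = 16384 + 8192 + 1024 + 256 + 32 + 16 + 4 + 2 + 1 = 25911
  0011011011010000 = 8192 + 4096 + 1024 + 512 + 128 + 64 + 16 = 14032
  25911 + 14032 = 39943, and 01001110000000111 = 32768 + 4096 + 2048 + 1024 + 4 + 2 + 1 = 39943 ✓



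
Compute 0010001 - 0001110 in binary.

Method 1 - Direct subtraction (column by column from the right: bit − bit − borrow-in; if negative, add 2 and borrow 1 from the next column):
borrow: 0011100
        0010001
-       0001110
---------------
        0000011

Method 2 - Add two's complement:
Two's complement of 0001110: invert → 1110001, add 1 → 1110010
  0010001
+ 1110010
---------
 10000011  (end carry out of the top bit = 1)
Discarding the end carry: 0000011
Decimal check:
  0010001 = 16 + 1 = 17
  0001110 = 8 + 4 + 2 = 14
  17 - 14 = 3, and 0000011 = 2 + 1 = 3 ✓



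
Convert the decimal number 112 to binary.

Using repeated division by 2:
112 ÷ 2 = 56 remainder 0
56 ÷ 2 = 28 remainder 0
28 ÷ 2 = 14 remainder 0
14 ÷ 2 = 7 remainder 0
7 ÷ 2 = 3 remainder 1
3 ÷ 2 = 1 remainder 1
1 ÷ 2 = 0 remainder 1
Reading remainders bottom to top: 1110000



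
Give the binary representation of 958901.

Using repeated division by 2:
958901 ÷ 2 = 479450 remainder 1
479450 ÷ 2 = 239725 remainder 0
239725 ÷ 2 = 119862 remainder 1
119862 ÷ 2 = 59931 remainder 0
59931 ÷ 2 = 29965 remainder 1
29965 ÷ 2 = 14982 remainder 1
14982 ÷ 2 = 7491 remainder 0
7491 ÷ 2 = 3745 remainder 1
3745 ÷ 2 = 1872 remainder 1
1872 ÷ 2 = 936 remainder 0
936 ÷ 2 = 468 remainder 0
468 ÷ 2 = 234 remainder 0
234 ÷ 2 = 117 remainder 0
117 ÷ 2 = 58 remainder 1
58 ÷ 2 = 29 remainder 0
29 ÷ 2 = 14 remainder 1
14 ÷ 2 = 7 remainder 0
7 ÷ 2 = 3 remainder 1
3 ÷ 2 = 1 remainder 1
1 ÷ 2 = 0 remainder 1
Reading remainders bottom to top: 11101010000110110101



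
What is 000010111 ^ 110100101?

XOR: 1 when bits differ
  000010111
^ 110100101
-----------
  110110010
Decimal: 23 ^ 421 = 434



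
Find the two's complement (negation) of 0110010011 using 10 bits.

Original: 0110010011
Step 1 - Invert all bits: 1001101100
Step 2 - Add 1: 1001101101
Verification: 0110010011 + 1001101101 = 10000000000; discarding the end carry (carry out of the top bit) leaves the 10-bit value 0000000000, as required for x + (-x)



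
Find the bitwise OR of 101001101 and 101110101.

OR: 1 when either bit is 1
  101001101
| 101110101
-----------
  101111101
Decimal: 333 | 373 = 381



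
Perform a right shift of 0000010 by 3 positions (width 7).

Original: 0000010 (decimal 2)
Shift right by 3 positions
Drop the 3 low bits; fill with zeros on the left
Result: 0000000 (decimal 0)
Equivalent: 2 >> 3 = 2 ÷ 2^3 = 0



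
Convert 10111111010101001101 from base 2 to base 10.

Sum of powers of 2 for each 1-bit:
2^0 + 2^2 + 2^3 + 2^6 + 2^8 + 2^10 + 2^12 + 2^13 + 2^14 + 2^15 + 2^16 + 2^17 + 2^19
= 1 + 4 + 8 + 64 + 256 + 1024 + 4096 + 8192 + 16384 + 32768 + 65536 + 131072 + 524288
= 783693



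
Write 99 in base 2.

Using repeated division by 2:
99 ÷ 2 = 49 remainder 1
49 ÷ 2 = 24 remainder 1
24 ÷ 2 = 12 remainder 0
12 ÷ 2 = 6 remainder 0
6 ÷ 2 = 3 remainder 0
3 ÷ 2 = 1 remainder 1
1 ÷ 2 = 0 remainder 1
Reading remainders bottom to top: 1100011



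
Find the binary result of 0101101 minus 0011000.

Method 1 - Direct subtraction (column by column from the right: bit − bit − borrow-in; if negative, add 2 and borrow 1 from the next column):
borrow: 0100000
        0101101
-       0011000
---------------
        0010101

Method 2 - Add two's complement:
Two's complement of 0011000: invert → 1100111, add 1 → 1101000
  0101101
+ 1101000
---------
 10010101  (end carry out of the top bit = 1)
Discarding the end carry: 0010101
Decimal check:
  0101101 = 32 + 8 + 4 + 1 = 45
  0011000 = 16 + 8 = 24
  45 - 24 = 21, and 0010101 = 16 + 4 + 1 = 21 ✓



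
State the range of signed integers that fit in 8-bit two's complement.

For 8-bit two's complement:
Minimum: -2^7 = -128
Maximum: 2^7 - 1 = 127



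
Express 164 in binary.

Using repeated division by 2:
164 ÷ 2 = 82 remainder 0
82 ÷ 2 = 41 remainder 0
41 ÷ 2 = 20 remainder 1
20 ÷ 2 = 10 remainder 0
10 ÷ 2 = 5 remainder 0
5 ÷ 2 = 2 remainder 1
2 ÷ 2 = 1 remainder 0
1 ÷ 2 = 0 remainder 1
Reading remainders bottom to top: 10100100



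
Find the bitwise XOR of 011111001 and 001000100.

XOR: 1 when bits differ
  011111001
^ 001000100
-----------
  010111101
Decimal: 249 ^ 68 = 189



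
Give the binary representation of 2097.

Using repeated division by 2:
2097 ÷ 2 = 1048 remainder 1
1048 ÷ 2 = 524 remainder 0
524 ÷ 2 = 262 remainder 0
262 ÷ 2 = 131 remainder 0
131 ÷ 2 = 65 remainder 1
65 ÷ 2 = 32 remainder 1
32 ÷ 2 = 16 remainder 0
16 ÷ 2 = 8 remainder 0
8 ÷ 2 = 4 remainder 0
4 ÷ 2 = 2 remainder 0
2 ÷ 2 = 1 remainder 0
1 ÷ 2 = 0 remainder 1
Reading remainders bottom to top: 100000110001



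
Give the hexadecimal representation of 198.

Using repeated division by 16 (digits 10–15 are A–F):
198 ÷ 16 = 12 remainder 6
12 ÷ 16 = 0 remainder 12 (C)
Reading remainders bottom to top: C6



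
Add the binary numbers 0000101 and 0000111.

Add column by column from the right: bit + bit + carry-in; write the sum mod 2, carry 1 when the sum is 2 or 3.
carry:  0001110
        0000101
+       0000111
---------------
       00001100
(the carry out of the leftmost column, 0, becomes the leading bit)
Decimal check:
  0000101 = 4 + 1 = 5
  0000111 = 4 + 2 + 1 = 7
  5 + 7 = 12, and 00001100 = 8 + 4 = 12 ✓



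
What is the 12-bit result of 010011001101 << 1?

Original: 010011001101 (decimal 1229)
Shift left by 1 position
Append 1 zero on the right
Result: 100110011010 (decimal 2458)
Equivalent: 1229 << 1 = 1229 × 2^1 = 2458



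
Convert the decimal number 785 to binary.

Using repeated division by 2:
785 ÷ 2 = 392 remainder 1
392 ÷ 2 = 196 remainder 0
196 ÷ 2 = 98 remainder 0
98 ÷ 2 = 49 remainder 0
49 ÷ 2 = 24 remainder 1
24 ÷ 2 = 12 remainder 0
12 ÷ 2 = 6 remainder 0
6 ÷ 2 = 3 remainder 0
3 ÷ 2 = 1 remainder 1
1 ÷ 2 = 0 remainder 1
Reading remainders bottom to top: 1100010001



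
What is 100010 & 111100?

AND: 1 only when both bits are 1
  100010
& 111100
--------
  100000
Decimal: 34 & 60 = 32



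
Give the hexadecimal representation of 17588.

Using repeated division by 16 (digits 10–15 are A–F):
17588 ÷ 16 = 1099 remainder 4
1099 ÷ 16 = 68 remainder 11 (B)
68 ÷ 16 = 4 remainder 4
4 ÷ 16 = 0 remainder 4
Reading remainders bottom to top: 44B4



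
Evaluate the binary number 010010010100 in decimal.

Sum of powers of 2 for each 1-bit:
2^2 + 2^4 + 2^7 + 2^10
= 4 + 16 + 128 + 1024
= 1172



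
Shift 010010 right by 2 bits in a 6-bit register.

Original: 010010 (decimal 18)
Shift right by 2 positions
Drop the 2 low bits; fill with zeros on the left
Result: 000100 (decimal 4)
Equivalent: 18 >> 2 = 18 ÷ 2^2 = 4



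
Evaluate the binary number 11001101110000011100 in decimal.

Sum of powers of 2 for each 1-bit:
2^2 + 2^3 + 2^4 + 2^10 + 2^11 + 2^12 + 2^14 + 2^15 + 2^18 + 2^19
= 4 + 8 + 16 + 1024 + 2048 + 4096 + 16384 + 32768 + 262144 + 524288
= 842780



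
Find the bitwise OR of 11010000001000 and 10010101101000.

OR: 1 when either bit is 1
  11010000001000
| 10010101101000
----------------
  11010101101000
Decimal: 13320 | 9576 = 13672



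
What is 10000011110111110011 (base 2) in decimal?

Sum of powers of 2 for each 1-bit:
2^0 + 2^1 + 2^4 + 2^5 + 2^6 + 2^7 + 2^8 + 2^10 + 2^11 + 2^12 + 2^13 + 2^19
= 1 + 2 + 16 + 32 + 64 + 128 + 256 + 1024 + 2048 + 4096 + 8192 + 524288
= 540147



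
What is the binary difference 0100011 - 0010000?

Method 1 - Direct subtraction (column by column from the right: bit − bit − borrow-in; if negative, add 2 and borrow 1 from the next column):
borrow: 0100000
        0100011
-       0010000
---------------
        0010011

Method 2 - Add two's complement:
Two's complement of 0010000: invert → 1101111, add 1 → 1110000
  0100011
+ 1110000
---------
 10010011  (end carry out of the top bit = 1)
Discarding the end carry: 0010011
Decimal check:
  0100011 = 32 + 2 + 1 = 35
  0010000 = 16
  35 - 16 = 19, and 0010011 = 16 + 2 + 1 = 19 ✓



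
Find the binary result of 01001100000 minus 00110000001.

Method 1 - Direct subtraction (column by column from the right: bit − bit − borrow-in; if negative, add 2 and borrow 1 from the next column):
borrow: 01100111110
        01001100000
-       00110000001
-------------------
        00011011111

Method 2 - Add two's complement:
Two's complement of 00110000001: invert → 11001111110, add 1 → 11001111111
  01001100000
+ 11001111111
-------------
 100011011111  (end carry out of the top bit = 1)
Discarding the end carry: 00011011111
Decimal check:
  01001100000 = 512 + 64 + 32 = 608
  00110000001 = 256 + 128 + 1 = 385
  608 - 385 = 223, and 00011011111 = 128 + 64 + 16 + 8 + 4 + 2 + 1 = 223 ✓



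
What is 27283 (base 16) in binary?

Convert each hex digit to 4 bits:
  2 = 0010
  7 = 0111
  2 = 0010
  8 = 1000
  3 = 0011
Concatenate: 00100111001010000011



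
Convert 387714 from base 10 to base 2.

Using repeated division by 2:
387714 ÷ 2 = 193857 remainder 0
193857 ÷ 2 = 96928 remainder 1
96928 ÷ 2 = 48464 remainder 0
48464 ÷ 2 = 24232 remainder 0
24232 ÷ 2 = 12116 remainder 0
12116 ÷ 2 = 6058 remainder 0
6058 ÷ 2 = 3029 remainder 0
3029 ÷ 2 = 1514 remainder 1
1514 ÷ 2 = 757 remainder 0
757 ÷ 2 = 378 remainder 1
378 ÷ 2 = 189 remainder 0
189 ÷ 2 = 94 remainder 1
94 ÷ 2 = 47 remainder 0
47 ÷ 2 = 23 remainder 1
23 ÷ 2 = 11 remainder 1
11 ÷ 2 = 5 remainder 1
5 ÷ 2 = 2 remainder 1
2 ÷ 2 = 1 remainder 0
1 ÷ 2 = 0 remainder 1
Reading remainders bottom to top: 1011110101010000010



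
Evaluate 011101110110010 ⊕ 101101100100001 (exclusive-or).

XOR: 1 when bits differ
  011101110110010
^ 101101100100001
-----------------
  110000010010011
Decimal: 15282 ^ 23329 = 24723



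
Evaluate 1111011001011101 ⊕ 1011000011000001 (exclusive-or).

XOR: 1 when bits differ
  1111011001011101
^ 1011000011000001
------------------
  0100011010011100
Decimal: 63069 ^ 45249 = 18076



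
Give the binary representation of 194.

Using repeated division by 2:
194 ÷ 2 = 97 remainder 0
97 ÷ 2 = 48 remainder 1
48 ÷ 2 = 24 remainder 0
24 ÷ 2 = 12 remainder 0
12 ÷ 2 = 6 remainder 0
6 ÷ 2 = 3 remainder 0
3 ÷ 2 = 1 remainder 1
1 ÷ 2 = 0 remainder 1
Reading remainders bottom to top: 11000010



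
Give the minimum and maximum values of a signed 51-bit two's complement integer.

For 51-bit two's complement:
Minimum: -2^50 = -1125899906842624
Maximum: 2^50 - 1 = 1125899906842623



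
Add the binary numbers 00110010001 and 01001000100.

Add column by column from the right: bit + bit + carry-in; write the sum mod 2, carry 1 when the sum is 2 or 3.
carry:  00000000000
        00110010001
+       01001000100
-------------------
       001111010101
(the carry out of the leftmost column, 0, becomes the leading bit)
Decimal check:
  00110010001 = 256 + 128 + 16 + 1 = 401
  01001000100 = 512 + 64 + 4 = 580
  401 + 580 = 981, and 001111010101 = 512 + 256 + 128 + 64 + 16 + 4 + 1 = 981 ✓



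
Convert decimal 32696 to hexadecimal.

Using repeated division by 16 (digits 10–15 are A–F):
32696 ÷ 16 = 2043 remainder 8
2043 ÷ 16 = 127 remainder 11 (B)
127 ÷ 16 = 7 remainder 15 (F)
7 ÷ 16 = 0 remainder 7
Reading remainders bottom to top: 7FB8



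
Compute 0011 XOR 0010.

XOR: 1 when bits differ
  0011
^ 0010
------
  0001
Decimal: 3 ^ 2 = 1



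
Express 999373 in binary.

Using repeated division by 2:
999373 ÷ 2 = 499686 remainder 1
499686 ÷ 2 = 249843 remainder 0
249843 ÷ 2 = 124921 remainder 1
124921 ÷ 2 = 62460 remainder 1
62460 ÷ 2 = 31230 remainder 0
31230 ÷ 2 = 15615 remainder 0
15615 ÷ 2 = 7807 remainder 1
7807 ÷ 2 = 3903 remainder 1
3903 ÷ 2 = 1951 remainder 1
1951 ÷ 2 = 975 remainder 1
975 ÷ 2 = 487 remainder 1
487 ÷ 2 = 243 remainder 1
243 ÷ 2 = 121 remainder 1
121 ÷ 2 = 60 remainder 1
60 ÷ 2 = 30 remainder 0
30 ÷ 2 = 15 remainder 0
15 ÷ 2 = 7 remainder 1
7 ÷ 2 = 3 remainder 1
3 ÷ 2 = 1 remainder 1
1 ÷ 2 = 0 remainder 1
Reading remainders bottom to top: 11110011111111001101



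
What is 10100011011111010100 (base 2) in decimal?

Sum of powers of 2 for each 1-bit:
2^2 + 2^4 + 2^6 + 2^7 + 2^8 + 2^9 + 2^10 + 2^12 + 2^13 + 2^17 + 2^19
= 4 + 16 + 64 + 128 + 256 + 512 + 1024 + 4096 + 8192 + 131072 + 524288
= 669652



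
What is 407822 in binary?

Using repeated division by 2:
407822 ÷ 2 = 203911 remainder 0
203911 ÷ 2 = 101955 remainder 1
101955 ÷ 2 = 50977 remainder 1
50977 ÷ 2 = 25488 remainder 1
25488 ÷ 2 = 12744 remainder 0
12744 ÷ 2 = 6372 remainder 0
6372 ÷ 2 = 3186 remainder 0
3186 ÷ 2 = 1593 remainder 0
1593 ÷ 2 = 796 remainder 1
796 ÷ 2 = 398 remainder 0
398 ÷ 2 = 199 remainder 0
199 ÷ 2 = 99 remainder 1
99 ÷ 2 = 49 remainder 1
49 ÷ 2 = 24 remainder 1
24 ÷ 2 = 12 remainder 0
12 ÷ 2 = 6 remainder 0
6 ÷ 2 = 3 remainder 0
3 ÷ 2 = 1 remainder 1
1 ÷ 2 = 0 remainder 1
Reading remainders bottom to top: 1100011100100001110



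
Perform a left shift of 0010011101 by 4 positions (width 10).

Original: 0010011101 (decimal 157)
Shift left by 4 positions
Append 4 zeros on the right and drop the 4 high bits that overflow the 10-bit width
Result: 0111010000 (decimal 464)
Equivalent: 157 << 4 = 157 × 2^4 = 2512, truncated to 10 bits = 464



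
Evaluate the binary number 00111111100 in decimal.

Sum of powers of 2 for each 1-bit:
2^2 + 2^3 + 2^4 + 2^5 + 2^6 + 2^7 + 2^8
= 4 + 8 + 16 + 32 + 64 + 128 + 256
= 508



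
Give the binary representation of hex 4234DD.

Convert each hex digit to 4 bits:
  4 = 0100
  2 = 0010
  3 = 0011
  4 = 0100
  D = 1101
  D = 1101
Concatenate: 010000100011010011011101



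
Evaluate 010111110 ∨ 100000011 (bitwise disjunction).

OR: 1 when either bit is 1
  010111110
| 100000011
-----------
  110111111
Decimal: 190 | 259 = 447



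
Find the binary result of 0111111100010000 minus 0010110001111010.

Method 1 - Direct subtraction (column by column from the right: bit − bit − borrow-in; if negative, add 2 and borrow 1 from the next column):
borrow: 0000000111111100
        0111111100010000
-       0010110001111010
------------------------
        0101001010010110

Method 2 - Add two's complement:
Two's complement of 0010110001111010: invert → 1101001110000101, add 1 → 1101001110000110
  0111111100010000
+ 1101001110000110
------------------
 10101001010010110  (end carry out of the top bit = 1)
Discarding the end carry: 0101001010010110
Decimal check:
  0111111100010000 = 16384 + 8192 + 4096 + 2048 + 1024 + 512 + 256 + 16 = 32528
  0010110001111010 = 8192 + 2048 + 1024 + 64 + 32 + 16 + 8 + 2 = 11386
  32528 - 11386 = 21142, and 0101001010010110 = 16384 + 4096 + 512 + 128 + 16 + 4 + 2 = 21142 ✓



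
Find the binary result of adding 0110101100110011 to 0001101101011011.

Add column by column from the right: bit + bit + carry-in; write the sum mod 2, carry 1 when the sum is 2 or 3.
carry:  1111011011100110
        0110101100110011
+       0001101101011011
------------------------
       01000011010001110
(the carry out of the leftmost column, 0, becomes the leading bit)
Decimal check:
  0110101100110011 = 16384 + 8192 + 2048 + 512 + 256 + 32 + 16 + 2 + 1 = 27443
  0001101101011011 = 4096 + 2048 + 512 + 256 + 64 + 16 + 8 + 2 + 1 = 7003
  27443 + 7003 = 34446, and 01000011010001110 = 32768 + 1024 + 512 + 128 + 8 + 4 + 2 = 34446 ✓



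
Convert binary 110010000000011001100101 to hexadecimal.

Group into 4-bit nibbles from right:
  1100 = C
  1000 = 8
  0000 = 0
  0110 = 6
  0110 = 6
  0101 = 5
Result: C80665



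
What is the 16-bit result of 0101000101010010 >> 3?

Original: 0101000101010010 (decimal 20818)
Shift right by 3 positions
Drop the 3 low bits; fill with zeros on the left
Result: 0000101000101010 (decimal 2602)
Equivalent: 20818 >> 3 = 20818 ÷ 2^3 = 2602



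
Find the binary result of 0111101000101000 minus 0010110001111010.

Method 1 - Direct subtraction (column by column from the right: bit − bit − borrow-in; if negative, add 2 and borrow 1 from the next column):
borrow: 0001101111111100
        0111101000101000
-       0010110001111010
------------------------
        0100110110101110

Method 2 - Add two's complement:
Two's complement of 0010110001111010: invert → 1101001110000101, add 1 → 1101001110000110
  0111101000101000
+ 1101001110000110
------------------
 10100110110101110  (end carry out of the top bit = 1)
Discarding the end carry: 0100110110101110
Decimal check:
  0111101000101000 = 16384 + 8192 + 4096 + 2048 + 512 + 32 + 8 = 31272
  0010110001111010 = 8192 + 2048 + 1024 + 64 + 32 + 16 + 8 + 2 = 11386
  31272 - 11386 = 19886, and 0100110110101110 = 16384 + 2048 + 1024 + 256 + 128 + 32 + 8 + 4 + 2 = 19886 ✓



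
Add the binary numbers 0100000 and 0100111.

Add column by column from the right: bit + bit + carry-in; write the sum mod 2, carry 1 when the sum is 2 or 3.
carry:  1000000
        0100000
+       0100111
---------------
       01000111
(the carry out of the leftmost column, 0, becomes the leading bit)
Decimal check:
  0100000 = 32
  0100111 = 32 + 4 + 2 + 1 = 39
  32 + 39 = 71, and 01000111 = 64 + 4 + 2 + 1 = 71 ✓



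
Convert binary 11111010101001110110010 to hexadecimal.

Group into 4-bit nibbles from right:
  0111 = 7
  1101 = D
  0101 = 5
  0011 = 3
  1011 = B
  0010 = 2
Result: 7D53B2



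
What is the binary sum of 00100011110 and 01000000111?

Add column by column from the right: bit + bit + carry-in; write the sum mod 2, carry 1 when the sum is 2 or 3.
carry:  00000111100
        00100011110
+       01000000111
-------------------
       001100100101
(the carry out of the leftmost column, 0, becomes the leading bit)
Decimal check:
  00100011110 = 256 + 16 + 8 + 4 + 2 = 286
  01000000111 = 512 + 4 + 2 + 1 = 519
  286 + 519 = 805, and 001100100101 = 512 + 256 + 32 + 4 + 1 = 805 ✓



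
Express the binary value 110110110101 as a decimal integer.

Sum of powers of 2 for each 1-bit:
2^0 + 2^2 + 2^4 + 2^5 + 2^7 + 2^8 + 2^10 + 2^11
= 1 + 4 + 16 + 32 + 128 + 256 + 1024 + 2048
= 3509



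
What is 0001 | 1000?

OR: 1 when either bit is 1
  0001
| 1000
------
  1001
Decimal: 1 | 8 = 9



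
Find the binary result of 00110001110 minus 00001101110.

Method 1 - Direct subtraction (column by column from the right: bit − bit − borrow-in; if negative, add 2 and borrow 1 from the next column):
borrow: 00011000000
        00110001110
-       00001101110
-------------------
        00100100000

Method 2 - Add two's complement:
Two's complement of 00001101110: invert → 11110010001, add 1 → 11110010010
  00110001110
+ 11110010010
-------------
 100100100000  (end carry out of the top bit = 1)
Discarding the end carry: 00100100000
Decimal check:
  00110001110 = 256 + 128 + 8 + 4 + 2 = 398
  00001101110 = 64 + 32 + 8 + 4 + 2 = 110
  398 - 110 = 288, and 00100100000 = 256 + 32 = 288 ✓



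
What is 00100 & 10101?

AND: 1 only when both bits are 1
  00100
& 10101
-------
  00100
Decimal: 4 & 21 = 4



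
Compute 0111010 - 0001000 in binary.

Method 1 - Direct subtraction (column by column from the right: bit − bit − borrow-in; if negative, add 2 and borrow 1 from the next column):
borrow: 0000000
        0111010
-       0001000
---------------
        0110010

Method 2 - Add two's complement:
Two's complement of 0001000: invert → 1110111, add 1 → 1111000
  0111010
+ 1111000
---------
 10110010  (end carry out of the top bit = 1)
Discarding the end carry: 0110010
Decimal check:
  0111010 = 32 + 16 + 8 + 2 = 58
  0001000 = 8
  58 - 8 = 50, and 0110010 = 32 + 16 + 2 = 50 ✓



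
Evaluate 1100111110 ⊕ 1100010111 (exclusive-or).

XOR: 1 when bits differ
  1100111110
^ 1100010111
------------
  0000101001
Decimal: 830 ^ 791 = 41



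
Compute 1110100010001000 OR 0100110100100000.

OR: 1 when either bit is 1
  1110100010001000
| 0100110100100000
------------------
  1110110110101000
Decimal: 59528 | 19744 = 60840



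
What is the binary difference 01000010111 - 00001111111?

Method 1 - Direct subtraction (column by column from the right: bit − bit − borrow-in; if negative, add 2 and borrow 1 from the next column):
borrow: 01111110000
        01000010111
-       00001111111
-------------------
        00110011000

Method 2 - Add two's complement:
Two's complement of 00001111111: invert → 11110000000, add 1 → 11110000001
  01000010111
+ 11110000001
-------------
 100110011000  (end carry out of the top bit = 1)
Discarding the end carry: 00110011000
Decimal check:
  01000010111 = 512 + 16 + 4 + 2 + 1 = 535
  00001111111 = 64 + 32 + 16 + 8 + 4 + 2 + 1 = 127
  535 - 127 = 408, and 00110011000 = 256 + 128 + 16 + 8 = 408 ✓



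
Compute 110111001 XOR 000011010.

XOR: 1 when bits differ
  110111001
^ 000011010
-----------
  110100011
Decimal: 441 ^ 26 = 419



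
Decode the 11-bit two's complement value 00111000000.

Binary: 00111000000
Sign bit: 0 (non-negative)
Read directly as an unsigned value:
00111000000 = 256 + 128 + 64 = 448
Value: 448



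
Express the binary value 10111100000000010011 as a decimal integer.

Sum of powers of 2 for each 1-bit:
2^0 + 2^1 + 2^4 + 2^14 + 2^15 + 2^16 + 2^17 + 2^19
= 1 + 2 + 16 + 16384 + 32768 + 65536 + 131072 + 524288
= 770067



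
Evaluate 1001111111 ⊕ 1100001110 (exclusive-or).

XOR: 1 when bits differ
  1001111111
^ 1100001110
------------
  0101110001
Decimal: 639 ^ 782 = 369



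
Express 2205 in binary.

Using repeated division by 2:
2205 ÷ 2 = 1102 remainder 1
1102 ÷ 2 = 551 remainder 0
551 ÷ 2 = 275 remainder 1
275 ÷ 2 = 137 remainder 1
137 ÷ 2 = 68 remainder 1
68 ÷ 2 = 34 remainder 0
34 ÷ 2 = 17 remainder 0
17 ÷ 2 = 8 remainder 1
8 ÷ 2 = 4 remainder 0
4 ÷ 2 = 2 remainder 0
2 ÷ 2 = 1 remainder 0
1 ÷ 2 = 0 remainder 1
Reading remainders bottom to top: 100010011101



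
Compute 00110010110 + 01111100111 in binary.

Add column by column from the right: bit + bit + carry-in; write the sum mod 2, carry 1 when the sum is 2 or 3.
carry:  11100001100
        00110010110
+       01111100111
-------------------
       010101111101
(the carry out of the leftmost column, 0, becomes the leading bit)
Decimal check:
  00110010110 = 256 + 128 + 16 + 4 + 2 = 406
  01111100111 = 512 + 256 + 128 + 64 + 32 + 4 + 2 + 1 = 999
  406 + 999 = 1405, and 010101111101 = 1024 + 256 + 64 + 32 + 16 + 8 + 4 + 1 = 1405 ✓



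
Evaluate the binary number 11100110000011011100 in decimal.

Sum of powers of 2 for each 1-bit:
2^2 + 2^3 + 2^4 + 2^6 + 2^7 + 2^13 + 2^14 + 2^17 + 2^18 + 2^19
= 4 + 8 + 16 + 64 + 128 + 8192 + 16384 + 131072 + 262144 + 524288
= 942300



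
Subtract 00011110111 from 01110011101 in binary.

Method 1 - Direct subtraction (column by column from the right: bit − bit − borrow-in; if negative, add 2 and borrow 1 from the next column):
borrow: 00111001100
        01110011101
-       00011110111
-------------------
        01010100110

Method 2 - Add two's complement:
Two's complement of 00011110111: invert → 11100001000, add 1 → 11100001001
  01110011101
+ 11100001001
-------------
 101010100110  (end carry out of the top bit = 1)
Discarding the end carry: 01010100110
Decimal check:
  01110011101 = 512 + 256 + 128 + 16 + 8 + 4 + 1 = 925
  00011110111 = 128 + 64 + 32 + 16 + 4 + 2 + 1 = 247
  925 - 247 = 678, and 01010100110 = 512 + 128 + 32 + 4 + 2 = 678 ✓



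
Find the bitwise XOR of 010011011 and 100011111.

XOR: 1 when bits differ
  010011011
^ 100011111
-----------
  110000100
Decimal: 155 ^ 287 = 388



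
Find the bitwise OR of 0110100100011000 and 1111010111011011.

OR: 1 when either bit is 1
  0110100100011000
| 1111010111011011
------------------
  1111110111011011
Decimal: 26904 | 62939 = 64987



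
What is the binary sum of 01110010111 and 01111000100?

Add column by column from the right: bit + bit + carry-in; write the sum mod 2, carry 1 when the sum is 2 or 3.
carry:  11100001000
        01110010111
+       01111000100
-------------------
       011101011011
(the carry out of the leftmost column, 0, becomes the leading bit)
Decimal check:
  01110010111 = 512 + 256 + 128 + 16 + 4 + 2 + 1 = 919
  01111000100 = 512 + 256 + 128 + 64 + 4 = 964
  919 + 964 = 1883, and 011101011011 = 1024 + 512 + 256 + 64 + 16 + 8 + 2 + 1 = 1883 ✓



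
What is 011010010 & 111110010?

AND: 1 only when both bits are 1
  011010010
& 111110010
-----------
  011010010
Decimal: 210 & 498 = 210



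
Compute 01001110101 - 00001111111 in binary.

Method 1 - Direct subtraction (column by column from the right: bit − bit − borrow-in; if negative, add 2 and borrow 1 from the next column):
borrow: 01111111100
        01001110101
-       00001111111
-------------------
        00111110110

Method 2 - Add two's complement:
Two's complement of 00001111111: invert → 11110000000, add 1 → 11110000001
  01001110101
+ 11110000001
-------------
 100111110110  (end carry out of the top bit = 1)
Discarding the end carry: 00111110110
Decimal check:
  01001110101 = 512 + 64 + 32 + 16 + 4 + 1 = 629
  00001111111 = 64 + 32 + 16 + 8 + 4 + 2 + 1 = 127
  629 - 127 = 502, and 00111110110 = 256 + 128 + 64 + 32 + 16 + 4 + 2 = 502 ✓



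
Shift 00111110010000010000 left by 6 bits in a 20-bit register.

Original: 00111110010000010000 (decimal 254992)
Shift left by 6 positions
Append 6 zeros on the right and drop the 6 high bits that overflow the 20-bit width
Result: 10010000010000000000 (decimal 590848)
Equivalent: 254992 << 6 = 254992 × 2^6 = 16319488, truncated to 20 bits = 590848



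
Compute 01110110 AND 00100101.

AND: 1 only when both bits are 1
  01110110
& 00100101
----------
  00100100
Decimal: 118 & 37 = 36



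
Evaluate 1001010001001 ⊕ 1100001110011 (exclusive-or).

XOR: 1 when bits differ
  1001010001001
^ 1100001110011
---------------
  0101011111010
Decimal: 4745 ^ 6259 = 2810



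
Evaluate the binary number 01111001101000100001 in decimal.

Sum of powers of 2 for each 1-bit:
2^0 + 2^5 + 2^9 + 2^11 + 2^12 + 2^15 + 2^16 + 2^17 + 2^18
= 1 + 32 + 512 + 2048 + 4096 + 32768 + 65536 + 131072 + 262144
= 498209



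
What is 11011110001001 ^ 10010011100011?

XOR: 1 when bits differ
  11011110001001
^ 10010011100011
----------------
  01001101101010
Decimal: 14217 ^ 9443 = 4970



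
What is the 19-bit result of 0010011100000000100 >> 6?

Original: 0010011100000000100 (decimal 79876)
Shift right by 6 positions
Drop the 6 low bits; fill with zeros on the left
Result: 0000000010011100000 (decimal 1248)
Equivalent: 79876 >> 6 = 79876 ÷ 2^6 = 1248



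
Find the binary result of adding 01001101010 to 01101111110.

Add column by column from the right: bit + bit + carry-in; write the sum mod 2, carry 1 when the sum is 2 or 3.
carry:  10011111100
        01001101010
+       01101111110
-------------------
       010111101000
(the carry out of the leftmost column, 0, becomes the leading bit)
Decimal check:
  01001101010 = 512 + 64 + 32 + 8 + 2 = 618
  01101111110 = 512 + 256 + 64 + 32 + 16 + 8 + 4 + 2 = 894
  618 + 894 = 1512, and 010111101000 = 1024 + 256 + 128 + 64 + 32 + 8 = 1512 ✓

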